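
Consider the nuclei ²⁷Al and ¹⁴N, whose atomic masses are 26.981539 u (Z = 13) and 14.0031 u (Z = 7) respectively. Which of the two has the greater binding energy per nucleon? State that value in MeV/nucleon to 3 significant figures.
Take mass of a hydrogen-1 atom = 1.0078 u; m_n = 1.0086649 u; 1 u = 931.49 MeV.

²⁷Al; 8.32 MeV/nucleon

²⁷Al: Σm = 13(1.0078) + 14(1.0086649) = 27.2227086 u; Δm = 0.2411696 u; E_B = 224.65 MeV; E_B/A = 8.320 MeV
¹⁴N: Σm = 7(1.0078) + 7(1.0086649) = 14.1152543 u; Δm = 0.1121543 u; E_B = 104.47 MeV; E_B/A = 7.462 MeV
²⁷Al has the higher binding energy per nucleon, so it is the more tightly bound nucleus.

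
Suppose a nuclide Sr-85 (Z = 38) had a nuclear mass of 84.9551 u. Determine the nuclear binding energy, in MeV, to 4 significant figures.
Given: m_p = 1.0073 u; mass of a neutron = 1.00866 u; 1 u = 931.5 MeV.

679.4 MeV

With 38 protons and 47 neutrons (A = 85):
Mass of separated nucleons = 38(1.0073) + 47(1.00866) = 38.2774 + 47.40702 = 85.68442 u
Mass defect Δm = 85.68442 − 84.9551 = 0.72932 u
Converting to energy: 0.72932 u × 931.5 MeV/u = 679.362 MeV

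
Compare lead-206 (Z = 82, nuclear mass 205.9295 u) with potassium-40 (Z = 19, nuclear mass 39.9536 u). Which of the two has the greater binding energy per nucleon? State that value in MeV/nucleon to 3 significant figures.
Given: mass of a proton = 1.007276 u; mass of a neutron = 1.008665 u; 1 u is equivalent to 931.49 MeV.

potassium-40; 8.54 MeV/nucleon

lead-206: Σm = 82(1.007276) + 124(1.008665) = 207.671092 u; Δm = 1.741592 u; E_B = 1622.3 MeV; E_B/A = 7.875 MeV
potassium-40: Σm = 19(1.007276) + 21(1.008665) = 40.320209 u; Δm = 0.366609 u; E_B = 341.49 MeV; E_B/A = 8.537 MeV
potassium-40 has the higher binding energy per nucleon, so it is the more tightly bound nucleus.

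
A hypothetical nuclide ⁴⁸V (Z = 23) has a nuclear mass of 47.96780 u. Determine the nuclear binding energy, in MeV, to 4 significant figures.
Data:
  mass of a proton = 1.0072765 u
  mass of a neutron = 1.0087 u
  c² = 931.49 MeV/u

388.5 MeV

With 23 protons and 25 neutrons (A = 48):
Total constituent mass: 23 × 1.0072765 + 25 × 1.0087 = 48.3848595 u
Mass defect Δm = 48.3848595 − 47.96780 = 0.4170595 u
Binding energy = Δm·c² = 0.4170595 × 931.49 MeV/u = 388.487 MeV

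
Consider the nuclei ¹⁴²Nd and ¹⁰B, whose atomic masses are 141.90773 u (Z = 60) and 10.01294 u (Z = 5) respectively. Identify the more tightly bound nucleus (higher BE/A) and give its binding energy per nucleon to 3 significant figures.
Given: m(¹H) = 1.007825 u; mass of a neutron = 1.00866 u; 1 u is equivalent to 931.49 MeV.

¹⁴²Nd: Σm = 60(1.007825) + 82(1.00866) = 143.179620 u; Δm = 1.271890 u; E_B = 1184.75 MeV; E_B/A = 8.343 MeV
¹⁰B: Σm = 5(1.007825) + 5(1.00866) = 10.082425 u; Δm = 0.069485 u; E_B = 64.7246 MeV; E_B/A = 6.472 MeV
¹⁴²Nd has the higher binding energy per nucleon, so it is the more tightly bound nucleus.

¹⁴²Nd; 8.34 MeV/nucleon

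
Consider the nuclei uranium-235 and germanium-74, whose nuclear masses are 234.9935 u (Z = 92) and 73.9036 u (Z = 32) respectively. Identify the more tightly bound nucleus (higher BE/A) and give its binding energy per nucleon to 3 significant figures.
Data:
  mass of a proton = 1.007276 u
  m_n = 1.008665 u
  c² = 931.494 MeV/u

germanium-74; 8.73 MeV/nucleon

uranium-235: Σm = 92(1.007276) + 143(1.008665) = 236.908487 u; Δm = 1.914987 u; E_B = 1783.8 MeV; E_B/A = 7.591 MeV
germanium-74: Σm = 32(1.007276) + 42(1.008665) = 74.596762 u; Δm = 0.693162 u; E_B = 645.68 MeV; E_B/A = 8.725 MeV
germanium-74 has the higher binding energy per nucleon, so it is the more tightly bound nucleus.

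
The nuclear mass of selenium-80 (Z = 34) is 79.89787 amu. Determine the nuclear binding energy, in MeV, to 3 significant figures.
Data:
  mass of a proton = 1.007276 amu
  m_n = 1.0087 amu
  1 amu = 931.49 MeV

698 MeV

Total constituent mass: 34 × 1.007276 + 46 × 1.0087 = 80.647584 amu
Δm = 80.647584 − 79.89787 = 0.749714 amu
Binding energy = Δm·c² = 0.749714 × 931.49 MeV/amu = 698.351 MeV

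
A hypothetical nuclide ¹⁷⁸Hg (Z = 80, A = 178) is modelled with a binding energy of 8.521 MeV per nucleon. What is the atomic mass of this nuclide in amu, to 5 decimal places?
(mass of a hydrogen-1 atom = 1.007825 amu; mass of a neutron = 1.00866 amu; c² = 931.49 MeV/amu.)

177.84639 amu

Total binding energy = 178 × 8.521 = 1516.738 MeV
Mass defect = 1516.738 MeV / (931.49 MeV/amu) = 1.6282923 amu
Constituent mass = 80(1.007825) + 98(1.00866) = 179.474680 amu
Atomic mass = 179.474680 − 1.6282923 = 177.8463877 amu ≈ 177.84639 amu (to 5 decimal places)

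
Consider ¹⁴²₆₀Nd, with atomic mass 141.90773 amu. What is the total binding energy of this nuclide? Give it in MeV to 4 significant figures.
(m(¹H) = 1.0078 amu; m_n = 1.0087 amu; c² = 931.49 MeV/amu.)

1186 MeV

Total constituent mass: 60 × 1.0078 + 82 × 1.0087 = 143.1814 amu
Δm = 143.1814 − 141.90773 = 1.27367 amu
Binding energy = Δm·c² = 1.27367 × 931.49 MeV/amu = 1186.41 MeV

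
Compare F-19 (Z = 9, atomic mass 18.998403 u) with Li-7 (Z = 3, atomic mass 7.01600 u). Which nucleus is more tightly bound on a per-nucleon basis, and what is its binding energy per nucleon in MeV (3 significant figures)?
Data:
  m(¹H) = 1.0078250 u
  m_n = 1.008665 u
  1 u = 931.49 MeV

F-19; 7.78 MeV/nucleon

F-19: Σm = 9(1.0078250) + 10(1.008665) = 19.1570750 u; Δm = 0.1586720 u; E_B = 147.80 MeV; E_B/A = 7.779 MeV
Li-7: Σm = 3(1.0078250) + 4(1.008665) = 7.0581350 u; Δm = 0.0421350 u; E_B = 39.248 MeV; E_B/A = 5.607 MeV
F-19 has the higher binding energy per nucleon, so it is the more tightly bound nucleus.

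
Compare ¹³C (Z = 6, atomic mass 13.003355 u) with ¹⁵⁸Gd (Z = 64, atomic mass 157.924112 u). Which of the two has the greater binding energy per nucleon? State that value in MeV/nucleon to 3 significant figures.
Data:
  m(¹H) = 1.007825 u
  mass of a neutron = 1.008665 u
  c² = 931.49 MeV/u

¹⁵⁸Gd; 8.20 MeV/nucleon

¹³C: Σm = 6(1.007825) + 7(1.008665) = 13.107605 u; Δm = 0.104250 u; E_B = 97.108 MeV; E_B/A = 7.470 MeV
¹⁵⁸Gd: Σm = 64(1.007825) + 94(1.008665) = 159.315310 u; Δm = 1.391198 u; E_B = 1295.9 MeV; E_B/A = 8.202 MeV
¹⁵⁸Gd has the higher binding energy per nucleon, so it is the more tightly bound nucleus.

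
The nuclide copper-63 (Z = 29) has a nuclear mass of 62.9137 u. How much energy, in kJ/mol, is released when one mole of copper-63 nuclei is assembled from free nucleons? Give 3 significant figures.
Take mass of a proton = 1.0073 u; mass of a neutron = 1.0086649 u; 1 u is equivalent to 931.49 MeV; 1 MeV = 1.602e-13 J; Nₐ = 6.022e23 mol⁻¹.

Z = 29, so N = A − Z = 63 − 29 = 34.
Mass of separated nucleons = 29(1.0073) + 34(1.0086649) = 29.2117 + 34.2946066 = 63.5063066 u
Δm = 63.5063066 − 62.9137 = 0.5926066 u
Binding energy = Δm·c² = 0.5926066 × 931.49 MeV/u = 552.007 MeV
Per nucleus in joules: 552.007 MeV × 1.602e-13 J/MeV = 8.8432e-11 J
Per mole: 8.8432e-11 J × 6.022e23 mol⁻¹ = 5.3254e+13 J/mol

5.33e+10 kJ/mol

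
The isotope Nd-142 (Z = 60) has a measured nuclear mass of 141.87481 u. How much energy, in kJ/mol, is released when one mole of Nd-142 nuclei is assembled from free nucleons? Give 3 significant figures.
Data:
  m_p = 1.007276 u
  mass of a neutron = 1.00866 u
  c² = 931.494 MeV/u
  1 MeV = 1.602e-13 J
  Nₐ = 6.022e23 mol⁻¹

1.14e+11 kJ/mol

Total constituent mass: 60 × 1.007276 + 82 × 1.00866 = 143.146680 u
Mass defect Δm = 143.146680 − 141.87481 = 1.271870 u
E_B = 1.271870 × 931.494 = 1184.74 MeV
Per nucleus in joules: 1184.74 MeV × 1.602e-13 J/MeV = 1.8980e-10 J
Per mole: 1.8980e-10 J × 6.022e23 mol⁻¹ = 1.1430e+14 J/mol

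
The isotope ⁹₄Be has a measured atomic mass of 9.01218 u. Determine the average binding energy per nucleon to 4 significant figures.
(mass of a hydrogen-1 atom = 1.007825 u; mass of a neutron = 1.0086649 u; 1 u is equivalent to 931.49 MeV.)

Mass of separated nucleons = 4(1.007825) + 5(1.0086649) = 4.031300 + 5.0433245 = 9.0746245 u
Δm = 9.0746245 − 9.01218 = 0.0624445 u
Converting to energy: 0.0624445 u × 931.49 MeV/u = 58.1664 MeV
Dividing by A = 9 gives 6.463 MeV per nucleon.

6.463 MeV/nucleon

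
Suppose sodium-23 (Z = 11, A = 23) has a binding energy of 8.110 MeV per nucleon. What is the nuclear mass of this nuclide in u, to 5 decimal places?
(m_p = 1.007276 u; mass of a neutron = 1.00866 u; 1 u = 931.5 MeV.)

22.98371 u

Total binding energy = 23 × 8.110 = 186.530 MeV
Mass defect = 186.530 MeV / (931.5 MeV/u) = 0.2002469 u
Constituent mass = 11(1.007276) + 12(1.00866) = 23.183956 u
Nuclear mass = 23.183956 − 0.2002469 = 22.9837091 u ≈ 22.98371 u (to 5 decimal places)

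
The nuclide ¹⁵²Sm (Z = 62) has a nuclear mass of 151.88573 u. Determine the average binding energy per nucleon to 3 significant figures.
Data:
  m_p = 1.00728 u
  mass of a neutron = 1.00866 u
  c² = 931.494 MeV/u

8.24 MeV/nucleon

Mass of separated nucleons = 62(1.00728) + 90(1.00866) = 62.45136 + 90.77940 = 153.23076 u
Mass defect Δm = 153.23076 − 151.88573 = 1.34503 u
Binding energy = Δm·c² = 1.34503 × 931.494 MeV/u = 1252.89 MeV
Per nucleon: 1252.89 / 152 = 8.243 MeV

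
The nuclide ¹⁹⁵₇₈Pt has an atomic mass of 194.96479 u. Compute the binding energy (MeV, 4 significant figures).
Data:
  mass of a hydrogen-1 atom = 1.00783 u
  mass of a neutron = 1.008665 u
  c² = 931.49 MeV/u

Z = 78, so N = A − Z = 195 − 78 = 117.
Σm = 78·m(¹H) + 117·m_n = 78.61074 + 118.013805 = 196.624545 u
Δm = 196.624545 − 194.96479 = 1.659755 u
E_B = 1.659755 × 931.49 = 1546.05 MeV

1546 MeV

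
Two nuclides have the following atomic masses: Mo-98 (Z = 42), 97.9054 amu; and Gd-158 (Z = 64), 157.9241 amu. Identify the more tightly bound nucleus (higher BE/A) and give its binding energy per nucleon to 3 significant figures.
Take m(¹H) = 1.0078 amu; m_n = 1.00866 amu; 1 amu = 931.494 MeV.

Mo-98: Σm = 42(1.0078) + 56(1.00866) = 98.81256 amu; Δm = 0.90716 amu; E_B = 845.01 MeV; E_B/A = 8.623 MeV
Gd-158: Σm = 64(1.0078) + 94(1.00866) = 159.31324 amu; Δm = 1.38914 amu; E_B = 1294.0 MeV; E_B/A = 8.190 MeV
Mo-98 has the higher binding energy per nucleon, so it is the more tightly bound nucleus.

Mo-98; 8.62 MeV/nucleon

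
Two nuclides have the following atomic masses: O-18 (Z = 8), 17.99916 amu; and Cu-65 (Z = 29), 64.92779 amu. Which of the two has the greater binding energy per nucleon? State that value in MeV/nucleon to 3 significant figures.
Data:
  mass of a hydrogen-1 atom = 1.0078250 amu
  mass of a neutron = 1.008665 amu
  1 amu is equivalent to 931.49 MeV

Cu-65; 8.76 MeV/nucleon

O-18: Σm = 8(1.0078250) + 10(1.008665) = 18.1492500 amu; Δm = 0.1500900 amu; E_B = 139.81 MeV; E_B/A = 7.767 MeV
Cu-65: Σm = 29(1.0078250) + 36(1.008665) = 65.5388650 amu; Δm = 0.6110750 amu; E_B = 569.21 MeV; E_B/A = 8.757 MeV
Cu-65 has the higher binding energy per nucleon, so it is the more tightly bound nucleus.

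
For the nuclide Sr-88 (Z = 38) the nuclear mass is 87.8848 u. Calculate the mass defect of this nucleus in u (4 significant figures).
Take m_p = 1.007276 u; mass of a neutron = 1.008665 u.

Z = 38, so N = A − Z = 88 − 38 = 50.
Total constituent mass: 38 × 1.007276 + 50 × 1.008665 = 88.709738 u
Δm = 88.709738 − 87.8848 = 0.824938 u

0.8249 u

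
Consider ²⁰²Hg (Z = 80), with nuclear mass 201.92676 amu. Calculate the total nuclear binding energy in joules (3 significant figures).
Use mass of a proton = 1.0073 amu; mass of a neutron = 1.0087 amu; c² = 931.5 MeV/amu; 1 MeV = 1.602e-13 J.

With 80 protons and 122 neutrons (A = 202):
Mass of separated nucleons = 80(1.0073) + 122(1.0087) = 80.5840 + 123.0614 = 203.6454 amu
The mass defect is 203.6454 − 201.92676 = 1.71864 amu.
E_B = 1.71864 × 931.5 = 1600.91 MeV
In joules: 1600.91 MeV × 1.602e-13 J/MeV = 2.5647e-10 J

2.56e-10 J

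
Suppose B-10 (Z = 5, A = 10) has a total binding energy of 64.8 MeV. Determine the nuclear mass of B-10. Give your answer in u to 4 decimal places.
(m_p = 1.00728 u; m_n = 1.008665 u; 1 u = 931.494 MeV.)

10.0102 u

Mass defect = 64.8 MeV / (931.494 MeV/u) = 0.069566 u
Constituent mass = 5(1.00728) + 5(1.008665) = 10.079725 u
Nuclear mass = 10.079725 − 0.069566 = 10.010159 u ≈ 10.0102 u (to 4 decimal places)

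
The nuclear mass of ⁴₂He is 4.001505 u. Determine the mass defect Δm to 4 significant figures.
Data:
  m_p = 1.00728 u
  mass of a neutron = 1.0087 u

0.03046 u

The nucleus contains 2 protons and 4 − 2 = 2 neutrons.
Σm = 2·m_p + 2·m_n = 2.01456 + 2.0174 = 4.03196 u
The mass defect is 4.03196 − 4.001505 = 0.030455 u.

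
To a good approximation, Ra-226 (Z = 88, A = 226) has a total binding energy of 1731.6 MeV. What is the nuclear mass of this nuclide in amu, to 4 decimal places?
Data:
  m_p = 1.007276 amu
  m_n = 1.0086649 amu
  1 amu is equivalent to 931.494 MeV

Mass defect = 1731.6 MeV / (931.494 MeV/amu) = 1.858949 amu
Constituent mass = 88(1.007276) + 138(1.0086649) = 227.8360442 amu
Nuclear mass = 227.8360442 − 1.858949 = 225.9770952 amu ≈ 225.9771 amu (to 4 decimal places)

225.9771 amu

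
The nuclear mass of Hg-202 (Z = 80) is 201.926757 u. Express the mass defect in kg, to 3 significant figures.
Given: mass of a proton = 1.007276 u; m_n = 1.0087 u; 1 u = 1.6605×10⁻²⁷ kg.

2.85e-27 kg

Z = 80, so N = A − Z = 202 − 80 = 122.
Total constituent mass: 80 × 1.007276 + 122 × 1.0087 = 203.643480 u
Δm = 203.643480 − 201.926757 = 1.716723 u
In SI units: 1.716723 u × 1.6605×10⁻²⁷ kg/u = 2.8506e-27 kg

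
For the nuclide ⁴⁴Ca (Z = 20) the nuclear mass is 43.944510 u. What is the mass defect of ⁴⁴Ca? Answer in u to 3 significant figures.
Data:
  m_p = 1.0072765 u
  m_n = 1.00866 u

0.409 u

The nucleus contains 20 protons and 44 − 20 = 24 neutrons.
Total constituent mass: 20 × 1.0072765 + 24 × 1.00866 = 44.3533700 u
Mass defect Δm = 44.3533700 − 43.944510 = 0.4088600 u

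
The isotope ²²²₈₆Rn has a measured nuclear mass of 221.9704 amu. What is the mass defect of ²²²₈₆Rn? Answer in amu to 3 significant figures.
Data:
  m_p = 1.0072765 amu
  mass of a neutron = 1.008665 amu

Total constituent mass: 86 × 1.0072765 + 136 × 1.008665 = 223.8042190 amu
Mass defect Δm = 223.8042190 − 221.9704 = 1.8338190 amu

1.83 amu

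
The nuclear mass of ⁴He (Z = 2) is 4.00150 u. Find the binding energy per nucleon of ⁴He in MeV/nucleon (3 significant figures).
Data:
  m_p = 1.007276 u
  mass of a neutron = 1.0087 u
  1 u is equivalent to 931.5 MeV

Σm = 2·m_p + 2·m_n = 2.014552 + 2.0174 = 4.031952 u
Mass defect Δm = 4.031952 − 4.00150 = 0.030452 u
Binding energy = Δm·c² = 0.030452 × 931.5 MeV/u = 28.3660 MeV
Dividing by A = 4 gives 7.092 MeV per nucleon.

7.09 MeV/nucleon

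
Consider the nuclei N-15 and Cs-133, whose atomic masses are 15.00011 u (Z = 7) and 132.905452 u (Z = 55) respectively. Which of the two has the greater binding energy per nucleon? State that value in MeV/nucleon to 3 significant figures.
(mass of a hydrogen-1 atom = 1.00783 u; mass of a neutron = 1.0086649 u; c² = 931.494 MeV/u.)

Cs-133; 8.41 MeV/nucleon

N-15: Σm = 7(1.00783) + 8(1.0086649) = 15.1241292 u; Δm = 0.1240192 u; E_B = 115.523 MeV; E_B/A = 7.702 MeV
Cs-133: Σm = 55(1.00783) + 78(1.0086649) = 134.1065122 u; Δm = 1.2010602 u; E_B = 1118.8 MeV; E_B/A = 8.412 MeV
Cs-133 has the higher binding energy per nucleon, so it is the more tightly bound nucleus.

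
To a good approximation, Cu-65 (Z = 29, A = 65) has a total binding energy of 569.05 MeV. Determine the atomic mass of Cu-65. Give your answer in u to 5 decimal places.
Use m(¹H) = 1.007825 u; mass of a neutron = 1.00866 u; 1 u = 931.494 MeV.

64.92778 u

Mass defect = 569.05 MeV / (931.494 MeV/u) = 0.6109003 u
Constituent mass = 29(1.007825) + 36(1.00866) = 65.538685 u
Atomic mass = 65.538685 − 0.6109003 = 64.9277847 u ≈ 64.92778 u (to 5 decimal places)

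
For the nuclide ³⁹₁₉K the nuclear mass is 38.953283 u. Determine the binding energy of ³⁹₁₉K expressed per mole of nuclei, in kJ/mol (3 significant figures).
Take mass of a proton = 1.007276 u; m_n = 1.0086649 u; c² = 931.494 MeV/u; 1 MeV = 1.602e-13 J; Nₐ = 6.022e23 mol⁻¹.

The nucleus contains 19 protons and 39 − 19 = 20 neutrons.
Total constituent mass: 19 × 1.007276 + 20 × 1.0086649 = 39.3115420 u
Δm = 39.3115420 − 38.953283 = 0.3582590 u
E_B = 0.3582590 × 931.494 = 333.716 MeV
Per nucleus in joules: 333.716 MeV × 1.602e-13 J/MeV = 5.3461e-11 J
Per mole: 5.3461e-11 J × 6.022e23 mol⁻¹ = 3.2194e+13 J/mol

3.22e+10 kJ/mol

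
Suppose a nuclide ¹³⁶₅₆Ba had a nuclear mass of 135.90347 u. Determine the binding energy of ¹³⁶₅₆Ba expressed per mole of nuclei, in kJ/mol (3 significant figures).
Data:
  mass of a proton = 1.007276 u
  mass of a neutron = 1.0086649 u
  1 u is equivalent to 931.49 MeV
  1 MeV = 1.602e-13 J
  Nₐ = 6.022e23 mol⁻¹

With 56 protons and 80 neutrons (A = 136):
Total constituent mass: 56 × 1.007276 + 80 × 1.0086649 = 137.1006480 u
The mass defect is 137.1006480 − 135.90347 = 1.1971780 u.
E_B = 1.1971780 × 931.49 = 1115.16 MeV
Per nucleus in joules: 1115.16 MeV × 1.602e-13 J/MeV = 1.7865e-10 J
Per mole: 1.7865e-10 J × 6.022e23 mol⁻¹ = 1.0758e+14 J/mol

1.08e+11 kJ/mol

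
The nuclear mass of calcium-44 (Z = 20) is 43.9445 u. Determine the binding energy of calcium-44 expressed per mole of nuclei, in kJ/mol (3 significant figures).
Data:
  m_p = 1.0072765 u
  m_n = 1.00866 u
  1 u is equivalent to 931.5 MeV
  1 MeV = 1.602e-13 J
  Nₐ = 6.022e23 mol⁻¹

3.67e+10 kJ/mol

Mass of separated nucleons = 20(1.0072765) + 24(1.00866) = 20.1455300 + 24.20784 = 44.3533700 u
Δm = 44.3533700 − 43.9445 = 0.4088700 u
Converting to energy: 0.4088700 u × 931.5 MeV/u = 380.862 MeV
Per nucleus in joules: 380.862 MeV × 1.602e-13 J/MeV = 6.1014e-11 J
Per mole: 6.1014e-11 J × 6.022e23 mol⁻¹ = 3.6743e+13 J/mol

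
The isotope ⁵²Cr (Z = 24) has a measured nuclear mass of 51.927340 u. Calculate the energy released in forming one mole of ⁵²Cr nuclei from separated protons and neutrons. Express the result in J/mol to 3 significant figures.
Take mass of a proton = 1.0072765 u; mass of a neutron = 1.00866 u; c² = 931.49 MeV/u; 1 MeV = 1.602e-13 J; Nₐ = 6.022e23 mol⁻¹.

4.40e+13 J/mol

Mass of separated nucleons = 24(1.0072765) + 28(1.00866) = 24.1746360 + 28.24248 = 52.4171160 u
The mass defect is 52.4171160 − 51.927340 = 0.4897760 u.
Converting to energy: 0.4897760 u × 931.49 MeV/u = 456.221 MeV
Per nucleus in joules: 456.221 MeV × 1.602e-13 J/MeV = 7.3087e-11 J
Per mole: 7.3087e-11 J × 6.022e23 mol⁻¹ = 4.4013e+13 J/mol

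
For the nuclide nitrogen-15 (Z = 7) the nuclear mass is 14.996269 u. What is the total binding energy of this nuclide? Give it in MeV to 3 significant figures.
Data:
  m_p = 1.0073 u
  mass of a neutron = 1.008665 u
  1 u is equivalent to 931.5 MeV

The nucleus contains 7 protons and 15 − 7 = 8 neutrons.
Σm = 7·m_p + 8·m_n = 7.0511 + 8.069320 = 15.120420 u
Mass defect Δm = 15.120420 − 14.996269 = 0.124151 u
Binding energy = Δm·c² = 0.124151 × 931.5 MeV/u = 115.647 MeV

116 MeV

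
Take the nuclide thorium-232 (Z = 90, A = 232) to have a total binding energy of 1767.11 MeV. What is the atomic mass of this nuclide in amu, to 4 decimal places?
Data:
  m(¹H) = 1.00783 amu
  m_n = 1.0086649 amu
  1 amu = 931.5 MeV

232.0381 amu

Mass defect = 1767.11 MeV / (931.5 MeV/amu) = 1.897059 amu
Constituent mass = 90(1.00783) + 142(1.0086649) = 233.9351158 amu
Atomic mass = 233.9351158 − 1.897059 = 232.0380568 amu ≈ 232.0381 amu (to 4 decimal places)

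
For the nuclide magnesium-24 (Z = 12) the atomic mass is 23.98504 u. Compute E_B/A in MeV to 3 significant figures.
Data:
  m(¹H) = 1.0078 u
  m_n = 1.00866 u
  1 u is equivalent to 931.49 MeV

8.25 MeV/nucleon

Total constituent mass: 12 × 1.0078 + 12 × 1.00866 = 24.19752 u
Mass defect Δm = 24.19752 − 23.98504 = 0.21248 u
E_B = 0.21248 × 931.49 = 197.923 MeV
Dividing by A = 24 gives 8.247 MeV per nucleon.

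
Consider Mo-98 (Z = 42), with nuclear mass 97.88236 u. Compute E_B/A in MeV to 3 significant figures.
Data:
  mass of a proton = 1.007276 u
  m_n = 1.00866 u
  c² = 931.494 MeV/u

8.63 MeV/nucleon

With 42 protons and 56 neutrons (A = 98):
Mass of separated nucleons = 42(1.007276) + 56(1.00866) = 42.305592 + 56.48496 = 98.790552 u
Δm = 98.790552 − 97.88236 = 0.908192 u
Converting to energy: 0.908192 u × 931.494 MeV/u = 845.975 MeV
Dividing by A = 98 gives 8.632 MeV per nucleon.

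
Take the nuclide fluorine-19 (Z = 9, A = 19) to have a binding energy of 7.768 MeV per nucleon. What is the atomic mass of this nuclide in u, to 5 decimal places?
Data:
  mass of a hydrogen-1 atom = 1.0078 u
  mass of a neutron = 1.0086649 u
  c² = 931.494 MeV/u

Total binding energy = 19 × 7.768 = 147.592 MeV
Mass defect = 147.592 MeV / (931.494 MeV/u) = 0.1584465 u
Constituent mass = 9(1.0078) + 10(1.0086649) = 19.1568490 u
Atomic mass = 19.1568490 − 0.1584465 = 18.9984025 u ≈ 18.99840 u (to 5 decimal places)

18.99840 u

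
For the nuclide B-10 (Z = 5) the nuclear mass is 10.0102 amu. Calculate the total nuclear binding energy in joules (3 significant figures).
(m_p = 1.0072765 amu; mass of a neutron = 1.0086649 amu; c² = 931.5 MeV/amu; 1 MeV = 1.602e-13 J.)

1.04e-11 J

Mass of separated nucleons = 5(1.0072765) + 5(1.0086649) = 5.0363825 + 5.0433245 = 10.0797070 amu
Δm = 10.0797070 − 10.0102 = 0.0695070 amu
Converting to energy: 0.0695070 amu × 931.5 MeV/amu = 64.7458 MeV
In joules: 64.7458 MeV × 1.602e-13 J/MeV = 1.0372e-11 J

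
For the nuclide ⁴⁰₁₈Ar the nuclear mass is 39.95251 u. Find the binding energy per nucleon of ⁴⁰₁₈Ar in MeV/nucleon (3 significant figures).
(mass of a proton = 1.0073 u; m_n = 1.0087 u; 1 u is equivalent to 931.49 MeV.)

8.62 MeV/nucleon

Z = 18, so N = A − Z = 40 − 18 = 22.
Mass of separated nucleons = 18(1.0073) + 22(1.0087) = 18.1314 + 22.1914 = 40.3228 u
Mass defect Δm = 40.3228 − 39.95251 = 0.37029 u
Binding energy = Δm·c² = 0.37029 × 931.49 MeV/u = 344.921 MeV
Per nucleon: 344.921 / 40 = 8.623 MeV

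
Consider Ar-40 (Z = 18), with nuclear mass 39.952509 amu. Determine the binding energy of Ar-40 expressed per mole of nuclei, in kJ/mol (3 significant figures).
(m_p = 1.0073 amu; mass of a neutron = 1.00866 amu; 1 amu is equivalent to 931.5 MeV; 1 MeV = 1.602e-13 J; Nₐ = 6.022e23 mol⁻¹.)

The nucleus contains 18 protons and 40 − 18 = 22 neutrons.
Σm = 18·m_p + 22·m_n = 18.1314 + 22.19052 = 40.32192 amu
Δm = 40.32192 − 39.952509 = 0.369411 amu
E_B = 0.369411 × 931.5 = 344.106 MeV
Per nucleus in joules: 344.106 MeV × 1.602e-13 J/MeV = 5.5126e-11 J
Per mole: 5.5126e-11 J × 6.022e23 mol⁻¹ = 3.3197e+13 J/mol

3.32e+10 kJ/mol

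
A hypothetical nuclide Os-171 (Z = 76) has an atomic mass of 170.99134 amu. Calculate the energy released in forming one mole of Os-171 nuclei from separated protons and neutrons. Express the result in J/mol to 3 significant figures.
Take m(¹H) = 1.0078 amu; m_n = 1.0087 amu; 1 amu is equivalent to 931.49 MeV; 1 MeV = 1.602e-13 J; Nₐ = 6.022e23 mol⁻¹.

The nucleus contains 76 protons and 171 − 76 = 95 neutrons.
Total constituent mass: 76 × 1.0078 + 95 × 1.0087 = 172.4193 amu
Mass defect Δm = 172.4193 − 170.99134 = 1.42796 amu
E_B = 1.42796 × 931.49 = 1330.13 MeV
Per nucleus in joules: 1330.13 MeV × 1.602e-13 J/MeV = 2.1309e-10 J
Per mole: 2.1309e-10 J × 6.022e23 mol⁻¹ = 1.2832e+14 J/mol

1.28e+14 J/mol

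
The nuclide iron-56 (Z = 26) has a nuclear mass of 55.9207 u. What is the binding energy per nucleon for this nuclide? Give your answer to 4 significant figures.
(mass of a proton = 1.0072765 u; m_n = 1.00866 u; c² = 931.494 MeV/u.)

Mass of separated nucleons = 26(1.0072765) + 30(1.00866) = 26.1891890 + 30.25980 = 56.4489890 u
The mass defect is 56.4489890 − 55.9207 = 0.5282890 u.
Converting to energy: 0.5282890 u × 931.494 MeV/u = 492.098 MeV
Per nucleon: 492.098 / 56 = 8.787 MeV

8.787 MeV/nucleon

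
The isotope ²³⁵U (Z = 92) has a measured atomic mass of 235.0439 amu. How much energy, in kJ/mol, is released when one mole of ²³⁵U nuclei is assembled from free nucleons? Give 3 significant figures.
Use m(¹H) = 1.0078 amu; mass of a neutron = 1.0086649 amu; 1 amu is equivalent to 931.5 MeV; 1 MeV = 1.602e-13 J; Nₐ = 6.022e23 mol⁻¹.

Σm = 92·m(¹H) + 143·m_n = 92.7176 + 144.2390807 = 236.9566807 amu
Mass defect Δm = 236.9566807 − 235.0439 = 1.9127807 amu
Converting to energy: 1.9127807 amu × 931.5 MeV/amu = 1781.76 MeV
Per nucleus in joules: 1781.76 MeV × 1.602e-13 J/MeV = 2.8544e-10 J
Per mole: 2.8544e-10 J × 6.022e23 mol⁻¹ = 1.7189e+14 J/mol

1.72e+11 kJ/mol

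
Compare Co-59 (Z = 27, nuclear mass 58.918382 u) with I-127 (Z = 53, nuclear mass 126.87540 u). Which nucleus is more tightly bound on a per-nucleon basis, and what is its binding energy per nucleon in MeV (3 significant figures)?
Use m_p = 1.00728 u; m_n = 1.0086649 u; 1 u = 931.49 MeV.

Co-59; 8.77 MeV/nucleon

Co-59: Σm = 27(1.00728) + 32(1.0086649) = 59.4738368 u; Δm = 0.5554548 u; E_B = 517.401 MeV; E_B/A = 8.770 MeV
I-127: Σm = 53(1.00728) + 74(1.0086649) = 128.0270426 u; Δm = 1.1516426 u; E_B = 1072.74 MeV; E_B/A = 8.447 MeV
Co-59 has the higher binding energy per nucleon, so it is the more tightly bound nucleus.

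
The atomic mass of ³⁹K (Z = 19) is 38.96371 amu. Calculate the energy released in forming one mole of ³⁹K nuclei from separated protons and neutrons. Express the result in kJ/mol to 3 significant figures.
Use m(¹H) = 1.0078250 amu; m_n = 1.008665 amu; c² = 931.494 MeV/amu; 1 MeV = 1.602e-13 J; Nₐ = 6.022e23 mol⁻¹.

Total constituent mass: 19 × 1.0078250 + 20 × 1.008665 = 39.3219750 amu
Mass defect Δm = 39.3219750 − 38.96371 = 0.3582650 amu
Binding energy = Δm·c² = 0.3582650 × 931.494 MeV/amu = 333.722 MeV
Per nucleus in joules: 333.722 MeV × 1.602e-13 J/MeV = 5.3462e-11 J
Per mole: 5.3462e-11 J × 6.022e23 mol⁻¹ = 3.2195e+13 J/mol

3.22e+10 kJ/mol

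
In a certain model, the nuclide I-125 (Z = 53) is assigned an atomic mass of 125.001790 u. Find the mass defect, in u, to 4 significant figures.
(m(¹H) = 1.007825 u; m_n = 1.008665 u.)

1.037 u

Z = 53, so N = A − Z = 125 − 53 = 72.
Total constituent mass: 53 × 1.007825 + 72 × 1.008665 = 126.038605 u
Mass defect Δm = 126.038605 − 125.001790 = 1.036815 u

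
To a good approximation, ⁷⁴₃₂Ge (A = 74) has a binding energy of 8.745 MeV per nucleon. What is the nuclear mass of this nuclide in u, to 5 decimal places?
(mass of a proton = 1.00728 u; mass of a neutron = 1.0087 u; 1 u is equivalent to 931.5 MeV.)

Total binding energy = 74 × 8.745 = 647.130 MeV
Mass defect = 647.130 MeV / (931.5 MeV/u) = 0.6947182 u
Constituent mass = 32(1.00728) + 42(1.0087) = 74.59836 u
Nuclear mass = 74.59836 − 0.6947182 = 73.9036418 u ≈ 73.90364 u (to 5 decimal places)

73.90364 u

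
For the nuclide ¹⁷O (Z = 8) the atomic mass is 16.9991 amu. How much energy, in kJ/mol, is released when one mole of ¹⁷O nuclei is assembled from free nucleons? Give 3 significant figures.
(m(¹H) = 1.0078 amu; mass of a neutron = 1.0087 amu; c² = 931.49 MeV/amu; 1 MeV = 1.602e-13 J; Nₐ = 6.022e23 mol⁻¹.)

1.27e+10 kJ/mol

Σm = 8·m(¹H) + 9·m_n = 8.0624 + 9.0783 = 17.1407 amu
Δm = 17.1407 − 16.9991 = 0.1416 amu
Binding energy = Δm·c² = 0.1416 × 931.49 MeV/amu = 131.899 MeV
Per nucleus in joules: 131.899 MeV × 1.602e-13 J/MeV = 2.1130e-11 J
Per mole: 2.1130e-11 J × 6.022e23 mol⁻¹ = 1.2724e+13 J/mol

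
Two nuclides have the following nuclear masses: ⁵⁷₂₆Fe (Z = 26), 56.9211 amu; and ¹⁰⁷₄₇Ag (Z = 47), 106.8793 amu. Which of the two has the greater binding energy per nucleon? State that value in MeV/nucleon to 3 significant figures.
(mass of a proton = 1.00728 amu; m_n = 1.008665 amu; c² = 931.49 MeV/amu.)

⁵⁷₂₆Fe: Σm = 26(1.00728) + 31(1.008665) = 57.457895 amu; Δm = 0.536795 amu; E_B = 500.02 MeV; E_B/A = 8.772 MeV
¹⁰⁷₄₇Ag: Σm = 47(1.00728) + 60(1.008665) = 107.862060 amu; Δm = 0.982760 amu; E_B = 915.43 MeV; E_B/A = 8.555 MeV
⁵⁷₂₆Fe has the higher binding energy per nucleon, so it is the more tightly bound nucleus.

⁵⁷₂₆Fe; 8.77 MeV/nucleon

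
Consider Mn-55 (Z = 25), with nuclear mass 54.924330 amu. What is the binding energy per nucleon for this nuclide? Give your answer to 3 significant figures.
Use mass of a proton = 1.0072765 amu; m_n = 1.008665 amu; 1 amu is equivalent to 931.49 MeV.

Mass of separated nucleons = 25(1.0072765) + 30(1.008665) = 25.1819125 + 30.259950 = 55.4418625 amu
Mass defect Δm = 55.4418625 − 54.924330 = 0.5175325 amu
Converting to energy: 0.5175325 amu × 931.49 MeV/amu = 482.076 MeV
Dividing by A = 55 gives 8.765 MeV per nucleon.

8.77 MeV/nucleon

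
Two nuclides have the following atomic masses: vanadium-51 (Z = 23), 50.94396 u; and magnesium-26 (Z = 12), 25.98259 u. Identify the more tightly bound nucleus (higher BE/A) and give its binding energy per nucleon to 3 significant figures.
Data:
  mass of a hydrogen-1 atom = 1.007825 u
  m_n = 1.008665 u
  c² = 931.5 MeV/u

vanadium-51; 8.74 MeV/nucleon

vanadium-51: Σm = 23(1.007825) + 28(1.008665) = 51.422595 u; Δm = 0.478635 u; E_B = 445.85 MeV; E_B/A = 8.742 MeV
magnesium-26: Σm = 12(1.007825) + 14(1.008665) = 26.215210 u; Δm = 0.232620 u; E_B = 216.69 MeV; E_B/A = 8.334 MeV
vanadium-51 has the higher binding energy per nucleon, so it is the more tightly bound nucleus.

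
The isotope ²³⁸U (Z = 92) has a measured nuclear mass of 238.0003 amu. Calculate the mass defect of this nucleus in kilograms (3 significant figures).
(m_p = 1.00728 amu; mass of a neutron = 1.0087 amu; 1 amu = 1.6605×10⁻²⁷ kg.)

3.22e-27 kg

Mass of separated nucleons = 92(1.00728) + 146(1.0087) = 92.66976 + 147.2702 = 239.93996 amu
Δm = 239.93996 − 238.0003 = 1.93966 amu
In SI units: 1.93966 amu × 1.6605×10⁻²⁷ kg/amu = 3.2208e-27 kg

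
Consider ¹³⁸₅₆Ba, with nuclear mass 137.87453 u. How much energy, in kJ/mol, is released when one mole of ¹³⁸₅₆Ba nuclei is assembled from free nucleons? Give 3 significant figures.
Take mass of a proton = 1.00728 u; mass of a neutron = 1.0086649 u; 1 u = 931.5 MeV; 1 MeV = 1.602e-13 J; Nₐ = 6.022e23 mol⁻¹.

Z = 56, so N = A − Z = 138 − 56 = 82.
Σm = 56·m_p + 82·m_n = 56.40768 + 82.7105218 = 139.1182018 u
The mass defect is 139.1182018 − 137.87453 = 1.2436718 u.
E_B = 1.2436718 × 931.5 = 1158.48 MeV
Per nucleus in joules: 1158.48 MeV × 1.602e-13 J/MeV = 1.8559e-10 J
Per mole: 1.8559e-10 J × 6.022e23 mol⁻¹ = 1.1176e+14 J/mol

1.12e+11 kJ/mol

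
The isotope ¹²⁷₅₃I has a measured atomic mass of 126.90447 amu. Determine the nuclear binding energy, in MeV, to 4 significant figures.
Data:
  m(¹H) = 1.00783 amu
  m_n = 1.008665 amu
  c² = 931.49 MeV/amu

With 53 protons and 74 neutrons (A = 127):
Σm = 53·m(¹H) + 74·m_n = 53.41499 + 74.641210 = 128.056200 amu
Mass defect Δm = 128.056200 − 126.90447 = 1.151730 amu
Binding energy = Δm·c² = 1.151730 × 931.49 MeV/amu = 1072.82 MeV

1073 MeV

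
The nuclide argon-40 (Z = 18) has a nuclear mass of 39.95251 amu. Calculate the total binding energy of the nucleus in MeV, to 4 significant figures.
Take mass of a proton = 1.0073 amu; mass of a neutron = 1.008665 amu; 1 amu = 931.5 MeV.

344.2 MeV

Σm = 18·m_p + 22·m_n = 18.1314 + 22.190630 = 40.322030 amu
Mass defect Δm = 40.322030 − 39.95251 = 0.369520 amu
Binding energy = Δm·c² = 0.369520 × 931.5 MeV/amu = 344.208 MeV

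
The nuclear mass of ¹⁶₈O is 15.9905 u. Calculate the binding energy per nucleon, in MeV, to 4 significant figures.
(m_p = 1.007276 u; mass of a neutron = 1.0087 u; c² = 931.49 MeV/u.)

7.994 MeV/nucleon

Mass of separated nucleons = 8(1.007276) + 8(1.0087) = 8.058208 + 8.0696 = 16.127808 u
Δm = 16.127808 − 15.9905 = 0.137308 u
Converting to energy: 0.137308 u × 931.49 MeV/u = 127.901 MeV
Dividing by A = 16 gives 7.994 MeV per nucleon.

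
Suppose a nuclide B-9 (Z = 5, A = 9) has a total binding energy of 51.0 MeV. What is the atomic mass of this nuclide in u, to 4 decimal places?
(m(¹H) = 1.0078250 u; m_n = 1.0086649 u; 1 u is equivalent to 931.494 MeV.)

Mass defect = 51.0 MeV / (931.494 MeV/u) = 0.054751 u
Constituent mass = 5(1.0078250) + 4(1.0086649) = 9.0737846 u
Atomic mass = 9.0737846 − 0.054751 = 9.0190336 u ≈ 9.0190 u (to 4 decimal places)

9.0190 u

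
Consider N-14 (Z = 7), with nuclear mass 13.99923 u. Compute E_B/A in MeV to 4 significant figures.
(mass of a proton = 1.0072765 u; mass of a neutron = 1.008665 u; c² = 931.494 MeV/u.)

7.476 MeV/nucleon

With 7 protons and 7 neutrons (A = 14):
Σm = 7·m_p + 7·m_n = 7.0509355 + 7.060655 = 14.1115905 u
Mass defect Δm = 14.1115905 − 13.99923 = 0.1123605 u
Converting to energy: 0.1123605 u × 931.494 MeV/u = 104.663 MeV
Dividing by A = 14 gives 7.476 MeV per nucleon.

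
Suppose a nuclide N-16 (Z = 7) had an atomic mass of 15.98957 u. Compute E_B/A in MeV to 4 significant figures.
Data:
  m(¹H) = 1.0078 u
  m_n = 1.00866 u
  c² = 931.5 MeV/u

With 7 protons and 9 neutrons (A = 16):
Total constituent mass: 7 × 1.0078 + 9 × 1.00866 = 16.13254 u
Mass defect Δm = 16.13254 − 15.98957 = 0.14297 u
E_B = 0.14297 × 931.5 = 133.177 MeV
Dividing by A = 16 gives 8.324 MeV per nucleon.

8.324 MeV/nucleon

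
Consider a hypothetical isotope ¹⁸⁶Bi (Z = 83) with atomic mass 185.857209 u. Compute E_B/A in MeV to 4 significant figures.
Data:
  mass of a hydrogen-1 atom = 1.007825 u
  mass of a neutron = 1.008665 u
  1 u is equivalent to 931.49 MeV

8.437 MeV/nucleon

The nucleus contains 83 protons and 186 − 83 = 103 neutrons.
Total constituent mass: 83 × 1.007825 + 103 × 1.008665 = 187.541970 u
Δm = 187.541970 − 185.857209 = 1.684761 u
E_B = 1.684761 × 931.49 = 1569.34 MeV
BE/A = 1569.34 MeV / 186 = 8.437 MeV/nucleon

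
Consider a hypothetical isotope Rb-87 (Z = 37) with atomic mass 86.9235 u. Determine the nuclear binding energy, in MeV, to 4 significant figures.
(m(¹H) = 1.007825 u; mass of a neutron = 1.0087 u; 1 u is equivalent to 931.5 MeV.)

Z = 37, so N = A − Z = 87 − 37 = 50.
Mass of separated nucleons = 37(1.007825) + 50(1.0087) = 37.289525 + 50.4350 = 87.724525 u
Mass defect Δm = 87.724525 − 86.9235 = 0.801025 u
E_B = 0.801025 × 931.5 = 746.155 MeV

746.2 MeV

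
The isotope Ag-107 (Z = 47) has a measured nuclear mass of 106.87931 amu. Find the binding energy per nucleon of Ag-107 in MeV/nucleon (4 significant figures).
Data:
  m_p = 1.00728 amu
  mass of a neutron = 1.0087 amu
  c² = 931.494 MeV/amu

The nucleus contains 47 protons and 107 − 47 = 60 neutrons.
Σm = 47·m_p + 60·m_n = 47.34216 + 60.5220 = 107.86416 amu
The mass defect is 107.86416 − 106.87931 = 0.98485 amu.
E_B = 0.98485 × 931.494 = 917.382 MeV
Per nucleon: 917.382 / 107 = 8.574 MeV

8.574 MeV/nucleon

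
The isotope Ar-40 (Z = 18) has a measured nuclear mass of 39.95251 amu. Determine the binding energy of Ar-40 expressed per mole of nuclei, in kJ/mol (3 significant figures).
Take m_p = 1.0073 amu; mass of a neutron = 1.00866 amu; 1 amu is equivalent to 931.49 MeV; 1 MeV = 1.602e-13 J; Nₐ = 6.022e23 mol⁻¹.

The nucleus contains 18 protons and 40 − 18 = 22 neutrons.
Mass of separated nucleons = 18(1.0073) + 22(1.00866) = 18.1314 + 22.19052 = 40.32192 amu
Mass defect Δm = 40.32192 − 39.95251 = 0.36941 amu
E_B = 0.36941 × 931.49 = 344.102 MeV
Per nucleus in joules: 344.102 MeV × 1.602e-13 J/MeV = 5.5125e-11 J
Per mole: 5.5125e-11 J × 6.022e23 mol⁻¹ = 3.3196e+13 J/mol

3.32e+10 kJ/mol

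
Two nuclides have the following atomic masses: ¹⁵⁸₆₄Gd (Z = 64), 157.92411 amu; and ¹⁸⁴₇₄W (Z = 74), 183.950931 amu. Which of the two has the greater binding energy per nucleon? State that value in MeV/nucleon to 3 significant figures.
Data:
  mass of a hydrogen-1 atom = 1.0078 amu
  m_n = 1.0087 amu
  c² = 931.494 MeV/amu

¹⁵⁸₆₄Gd; 8.21 MeV/nucleon

¹⁵⁸₆₄Gd: Σm = 64(1.0078) + 94(1.0087) = 159.3170 amu; Δm = 1.39289 amu; E_B = 1297.5 MeV; E_B/A = 8.212 MeV
¹⁸⁴₇₄W: Σm = 74(1.0078) + 110(1.0087) = 185.5342 amu; Δm = 1.583269 amu; E_B = 1474.8 MeV; E_B/A = 8.015 MeV
¹⁵⁸₆₄Gd has the higher binding energy per nucleon, so it is the more tightly bound nucleus.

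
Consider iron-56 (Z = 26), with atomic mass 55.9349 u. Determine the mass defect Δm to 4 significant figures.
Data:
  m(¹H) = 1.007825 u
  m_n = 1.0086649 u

0.5285 u

Σm = 26·m(¹H) + 30·m_n = 26.203450 + 30.2599470 = 56.4633970 u
The mass defect is 56.4633970 − 55.9349 = 0.5284970 u.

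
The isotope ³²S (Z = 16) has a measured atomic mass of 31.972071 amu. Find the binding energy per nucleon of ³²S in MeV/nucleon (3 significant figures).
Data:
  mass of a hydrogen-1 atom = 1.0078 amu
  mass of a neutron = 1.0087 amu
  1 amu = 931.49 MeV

The nucleus contains 16 protons and 32 − 16 = 16 neutrons.
Mass of separated nucleons = 16(1.0078) + 16(1.0087) = 16.1248 + 16.1392 = 32.2640 amu
Δm = 32.2640 − 31.972071 = 0.291929 amu
E_B = 0.291929 × 931.49 = 271.929 MeV
BE/A = 271.929 MeV / 32 = 8.498 MeV/nucleon

8.50 MeV/nucleon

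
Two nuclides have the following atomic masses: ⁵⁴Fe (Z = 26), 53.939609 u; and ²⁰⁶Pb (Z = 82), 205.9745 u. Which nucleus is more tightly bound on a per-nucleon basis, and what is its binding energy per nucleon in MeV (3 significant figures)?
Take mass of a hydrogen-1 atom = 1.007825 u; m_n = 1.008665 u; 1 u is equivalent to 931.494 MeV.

⁵⁴Fe: Σm = 26(1.007825) + 28(1.008665) = 54.446070 u; Δm = 0.506461 u; E_B = 471.77 MeV; E_B/A = 8.736 MeV
²⁰⁶Pb: Σm = 82(1.007825) + 124(1.008665) = 207.716110 u; Δm = 1.741610 u; E_B = 1622.3 MeV; E_B/A = 7.875 MeV
⁵⁴Fe has the higher binding energy per nucleon, so it is the more tightly bound nucleus.

⁵⁴Fe; 8.74 MeV/nucleon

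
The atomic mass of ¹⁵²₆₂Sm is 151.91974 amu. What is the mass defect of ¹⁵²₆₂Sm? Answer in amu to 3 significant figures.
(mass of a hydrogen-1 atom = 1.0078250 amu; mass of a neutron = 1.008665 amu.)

The nucleus contains 62 protons and 152 − 62 = 90 neutrons.
Mass of separated nucleons = 62(1.0078250) + 90(1.008665) = 62.4851500 + 90.779850 = 153.2650000 amu
Δm = 153.2650000 − 151.91974 = 1.3452600 amu

1.35 amu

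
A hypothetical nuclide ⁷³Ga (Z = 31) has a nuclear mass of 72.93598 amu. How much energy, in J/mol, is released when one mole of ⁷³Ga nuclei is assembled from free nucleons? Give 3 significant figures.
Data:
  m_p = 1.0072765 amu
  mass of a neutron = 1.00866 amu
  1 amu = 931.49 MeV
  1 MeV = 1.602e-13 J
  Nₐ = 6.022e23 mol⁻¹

Total constituent mass: 31 × 1.0072765 + 42 × 1.00866 = 73.5892915 amu
The mass defect is 73.5892915 − 72.93598 = 0.6533115 amu.
Binding energy = Δm·c² = 0.6533115 × 931.49 MeV/amu = 608.553 MeV
Per nucleus in joules: 608.553 MeV × 1.602e-13 J/MeV = 9.7490e-11 J
Per mole: 9.7490e-11 J × 6.022e23 mol⁻¹ = 5.8708e+13 J/mol

5.87e+13 J/mol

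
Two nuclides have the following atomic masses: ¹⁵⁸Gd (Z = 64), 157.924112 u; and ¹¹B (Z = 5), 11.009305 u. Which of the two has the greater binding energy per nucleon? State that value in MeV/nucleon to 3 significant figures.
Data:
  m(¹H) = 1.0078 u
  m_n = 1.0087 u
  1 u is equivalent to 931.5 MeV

¹⁵⁸Gd: Σm = 64(1.0078) + 94(1.0087) = 159.3170 u; Δm = 1.392888 u; E_B = 1297.5 MeV; E_B/A = 8.212 MeV
¹¹B: Σm = 5(1.0078) + 6(1.0087) = 11.0912 u; Δm = 0.081895 u; E_B = 76.285 MeV; E_B/A = 6.935 MeV
¹⁵⁸Gd has the higher binding energy per nucleon, so it is the more tightly bound nucleus.

¹⁵⁸Gd; 8.21 MeV/nucleon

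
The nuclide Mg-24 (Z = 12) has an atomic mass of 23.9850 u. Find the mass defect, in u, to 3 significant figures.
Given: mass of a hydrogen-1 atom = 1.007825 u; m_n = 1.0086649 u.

0.213 u

With 12 protons and 12 neutrons (A = 24):
Σm = 12·m(¹H) + 12·m_n = 12.093900 + 12.1039788 = 24.1978788 u
The mass defect is 24.1978788 − 23.9850 = 0.2128788 u.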